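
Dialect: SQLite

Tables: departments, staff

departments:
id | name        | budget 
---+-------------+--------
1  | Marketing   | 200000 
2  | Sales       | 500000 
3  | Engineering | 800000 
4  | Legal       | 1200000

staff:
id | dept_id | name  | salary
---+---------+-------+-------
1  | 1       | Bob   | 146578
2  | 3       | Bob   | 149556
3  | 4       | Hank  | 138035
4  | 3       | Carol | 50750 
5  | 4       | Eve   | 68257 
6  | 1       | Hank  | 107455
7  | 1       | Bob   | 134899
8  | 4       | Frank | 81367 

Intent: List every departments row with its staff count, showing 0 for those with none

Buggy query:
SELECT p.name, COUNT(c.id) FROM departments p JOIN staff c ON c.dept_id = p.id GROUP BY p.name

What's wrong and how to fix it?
Bug: An inner join excludes parents with zero children

Fix: Use LEFT JOIN so parents without children still appear (COUNT(c.id) gives 0)

Corrected query:
SELECT p.name, COUNT(c.id) FROM departments p LEFT JOIN staff c ON c.dept_id = p.id GROUP BY p.name

Result:
name        | COUNT(c.id)
------------+------------
Engineering | 2          
Legal       | 3          
Marketing   | 3          
Sales       | 0          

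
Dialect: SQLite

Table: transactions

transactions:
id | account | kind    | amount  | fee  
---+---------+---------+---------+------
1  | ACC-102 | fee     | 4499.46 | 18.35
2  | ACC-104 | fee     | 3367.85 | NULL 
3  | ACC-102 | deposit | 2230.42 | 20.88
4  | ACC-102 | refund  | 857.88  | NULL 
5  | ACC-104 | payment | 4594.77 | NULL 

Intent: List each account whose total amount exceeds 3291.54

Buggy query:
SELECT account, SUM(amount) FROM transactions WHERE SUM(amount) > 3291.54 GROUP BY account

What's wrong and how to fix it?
Bug: Aggregate functions cannot appear in a WHERE clause

Fix: Move the aggregate condition to a HAVING clause

Corrected query:
SELECT account, SUM(amount) FROM transactions GROUP BY account HAVING SUM(amount) > 3291.54

Result:
account | SUM(amount)
--------+------------
ACC-102 | 7587.76    
ACC-104 | 7962.62    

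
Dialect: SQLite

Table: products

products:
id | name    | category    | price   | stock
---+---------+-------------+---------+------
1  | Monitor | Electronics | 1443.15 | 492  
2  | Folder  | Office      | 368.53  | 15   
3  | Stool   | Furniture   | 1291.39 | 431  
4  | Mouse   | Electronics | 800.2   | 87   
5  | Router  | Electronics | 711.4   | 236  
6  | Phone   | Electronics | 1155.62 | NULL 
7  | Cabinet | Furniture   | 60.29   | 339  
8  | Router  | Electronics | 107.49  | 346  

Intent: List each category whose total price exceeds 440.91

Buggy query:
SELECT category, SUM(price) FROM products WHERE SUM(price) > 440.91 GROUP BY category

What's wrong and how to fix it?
Bug: Aggregate functions cannot appear in a WHERE clause

Fix: Use HAVING (which filters groups after aggregation) instead of WHERE

Corrected query:
SELECT category, SUM(price) FROM products GROUP BY category HAVING SUM(price) > 440.91

Result:
category    | SUM(price)
------------+-----------
Electronics | 4217.86   
Furniture   | 1351.68   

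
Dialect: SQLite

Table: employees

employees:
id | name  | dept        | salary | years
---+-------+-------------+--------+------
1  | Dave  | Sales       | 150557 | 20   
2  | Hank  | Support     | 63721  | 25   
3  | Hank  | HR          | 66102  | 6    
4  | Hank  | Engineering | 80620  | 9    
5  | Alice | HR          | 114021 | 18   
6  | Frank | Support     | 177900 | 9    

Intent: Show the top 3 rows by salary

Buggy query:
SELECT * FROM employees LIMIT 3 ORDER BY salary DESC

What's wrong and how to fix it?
Bug: LIMIT must come after ORDER BY

Fix: Swap the clauses: ORDER BY first, then LIMIT

Corrected query:
SELECT * FROM employees ORDER BY salary DESC LIMIT 3

Result:
id | name  | dept    | salary | years
---+-------+---------+--------+------
6  | Frank | Support | 177900 | 9    
1  | Dave  | Sales   | 150557 | 20   
5  | Alice | HR      | 114021 | 18   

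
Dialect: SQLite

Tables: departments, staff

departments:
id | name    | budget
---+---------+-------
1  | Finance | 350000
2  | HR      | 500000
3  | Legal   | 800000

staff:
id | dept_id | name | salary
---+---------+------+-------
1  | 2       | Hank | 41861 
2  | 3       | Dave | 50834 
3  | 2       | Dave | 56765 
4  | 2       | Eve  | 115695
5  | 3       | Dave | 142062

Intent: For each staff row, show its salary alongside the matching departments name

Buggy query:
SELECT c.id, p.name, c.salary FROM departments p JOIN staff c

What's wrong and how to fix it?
Bug: Missing join condition: each staff row is matched to all departments rows instead of just its own

Fix: Add ON c.dept_id = p.id to the JOIN

Corrected query:
SELECT c.id, p.name, c.salary FROM departments p JOIN staff c ON c.dept_id = p.id

Result:
id | name  | salary
---+-------+-------
1  | HR    | 41861 
2  | Legal | 50834 
3  | HR    | 56765 
4  | HR    | 115695
5  | Legal | 142062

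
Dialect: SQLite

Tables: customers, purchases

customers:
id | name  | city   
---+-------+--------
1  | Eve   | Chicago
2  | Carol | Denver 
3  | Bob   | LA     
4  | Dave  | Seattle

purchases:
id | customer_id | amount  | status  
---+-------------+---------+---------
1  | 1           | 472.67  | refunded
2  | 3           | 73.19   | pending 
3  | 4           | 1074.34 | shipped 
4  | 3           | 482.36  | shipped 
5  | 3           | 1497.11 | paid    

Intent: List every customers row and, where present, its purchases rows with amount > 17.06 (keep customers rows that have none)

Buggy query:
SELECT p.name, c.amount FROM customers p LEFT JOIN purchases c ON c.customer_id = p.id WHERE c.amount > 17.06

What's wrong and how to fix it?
Bug: Filtering c.amount in WHERE discards the NULL rows produced by LEFT JOIN, turning it into an inner join

Fix: Move the right-table condition into the ON clause so unmatched parents are kept

Corrected query:
SELECT p.name, c.amount FROM customers p LEFT JOIN purchases c ON c.customer_id = p.id AND c.amount > 17.06

Result:
name  | amount 
------+--------
Eve   | 472.67 
Carol | NULL   
Bob   | 73.19  
Bob   | 482.36 
Bob   | 1497.11
Dave  | 1074.34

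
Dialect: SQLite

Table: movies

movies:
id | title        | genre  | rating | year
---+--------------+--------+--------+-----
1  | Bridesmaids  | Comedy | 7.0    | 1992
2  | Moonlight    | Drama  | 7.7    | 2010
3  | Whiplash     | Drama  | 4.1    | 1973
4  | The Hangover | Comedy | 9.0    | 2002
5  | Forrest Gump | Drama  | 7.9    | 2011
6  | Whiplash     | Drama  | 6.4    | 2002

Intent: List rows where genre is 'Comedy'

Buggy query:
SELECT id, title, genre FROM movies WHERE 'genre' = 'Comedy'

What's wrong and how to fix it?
Bug: 'genre' in single quotes is a string literal, not the column; the comparison is literal-vs-literal and never true

Fix: Reference the column as genre without single quotes

Corrected query:
SELECT id, title, genre FROM movies WHERE genre = 'Comedy'

Result:
id | title        | genre 
---+--------------+-------
1  | Bridesmaids  | Comedy
4  | The Hangover | Comedy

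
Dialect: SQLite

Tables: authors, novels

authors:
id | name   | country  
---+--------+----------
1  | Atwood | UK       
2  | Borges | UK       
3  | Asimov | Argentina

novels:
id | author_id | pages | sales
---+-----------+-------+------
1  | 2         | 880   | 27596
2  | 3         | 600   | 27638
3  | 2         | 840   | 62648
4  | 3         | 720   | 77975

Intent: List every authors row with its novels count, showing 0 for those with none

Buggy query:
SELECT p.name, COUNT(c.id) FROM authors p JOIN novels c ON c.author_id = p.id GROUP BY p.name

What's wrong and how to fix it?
Bug: An inner join excludes parents with zero children

Fix: Use LEFT JOIN so parents without children still appear (COUNT(c.id) gives 0)

Corrected query:
SELECT p.name, COUNT(c.id) FROM authors p LEFT JOIN novels c ON c.author_id = p.id GROUP BY p.name

Result:
name   | COUNT(c.id)
-------+------------
Asimov | 2          
Atwood | 0          
Borges | 2          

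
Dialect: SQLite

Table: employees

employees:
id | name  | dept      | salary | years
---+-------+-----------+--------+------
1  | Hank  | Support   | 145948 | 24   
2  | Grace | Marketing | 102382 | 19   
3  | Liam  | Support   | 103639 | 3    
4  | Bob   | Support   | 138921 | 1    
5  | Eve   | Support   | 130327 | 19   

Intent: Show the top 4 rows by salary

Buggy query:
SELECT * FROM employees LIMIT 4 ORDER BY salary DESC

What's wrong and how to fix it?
Bug: ORDER BY cannot follow LIMIT; LIMIT is the final clause

Fix: Sort with ORDER BY, then apply LIMIT

Corrected query:
SELECT * FROM employees ORDER BY salary DESC LIMIT 4

Result:
id | name | dept    | salary | years
---+------+---------+--------+------
1  | Hank | Support | 145948 | 24   
4  | Bob  | Support | 138921 | 1    
5  | Eve  | Support | 130327 | 19   
3  | Liam | Support | 103639 | 3    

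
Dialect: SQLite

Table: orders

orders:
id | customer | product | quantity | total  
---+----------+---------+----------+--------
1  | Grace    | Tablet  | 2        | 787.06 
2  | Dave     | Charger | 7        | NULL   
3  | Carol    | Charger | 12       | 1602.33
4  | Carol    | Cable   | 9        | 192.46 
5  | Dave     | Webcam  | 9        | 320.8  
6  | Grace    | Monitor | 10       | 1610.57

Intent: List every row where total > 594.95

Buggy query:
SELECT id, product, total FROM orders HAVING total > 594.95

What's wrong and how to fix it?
Bug: HAVING filters the output of aggregation, but this query has no GROUP BY and no aggregate functions, so SQLite rejects it (HAVING clause on a non-aggregate query); the condition here is per row

Fix: Use WHERE for row-level filtering

Corrected query:
SELECT id, product, total FROM orders WHERE total > 594.95

Result:
id | product | total  
---+---------+--------
1  | Tablet  | 787.06 
3  | Charger | 1602.33
6  | Monitor | 1610.57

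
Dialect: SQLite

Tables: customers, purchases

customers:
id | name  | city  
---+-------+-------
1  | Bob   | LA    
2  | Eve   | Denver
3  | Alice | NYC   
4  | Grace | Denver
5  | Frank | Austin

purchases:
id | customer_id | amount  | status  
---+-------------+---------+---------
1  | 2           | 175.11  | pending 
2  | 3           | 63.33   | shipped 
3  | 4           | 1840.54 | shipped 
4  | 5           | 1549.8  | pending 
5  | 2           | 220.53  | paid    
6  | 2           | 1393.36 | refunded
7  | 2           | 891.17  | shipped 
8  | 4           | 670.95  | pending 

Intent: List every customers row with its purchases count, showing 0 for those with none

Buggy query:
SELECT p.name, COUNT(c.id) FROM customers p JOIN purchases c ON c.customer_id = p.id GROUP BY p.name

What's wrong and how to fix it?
Bug: INNER JOIN drops customers rows that have no matching purchases rows

Fix: Switch to LEFT JOIN to retain unmatched parent rows

Corrected query:
SELECT p.name, COUNT(c.id) FROM customers p LEFT JOIN purchases c ON c.customer_id = p.id GROUP BY p.name

Result:
name  | COUNT(c.id)
------+------------
Alice | 1          
Bob   | 0          
Eve   | 4          
Frank | 1          
Grace | 2          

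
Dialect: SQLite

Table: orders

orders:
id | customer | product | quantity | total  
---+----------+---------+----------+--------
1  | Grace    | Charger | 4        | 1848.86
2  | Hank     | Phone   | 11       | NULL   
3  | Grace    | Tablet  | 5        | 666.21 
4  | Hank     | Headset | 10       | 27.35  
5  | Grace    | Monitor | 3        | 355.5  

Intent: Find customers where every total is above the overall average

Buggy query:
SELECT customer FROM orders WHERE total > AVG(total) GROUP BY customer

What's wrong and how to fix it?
Bug: WHERE evaluates per row before aggregation, so AVG() is unavailable

Fix: Use a subquery for AVG and a HAVING MIN(...) filter so the condition holds for every row in the group

Corrected query:
SELECT customer FROM orders GROUP BY customer HAVING MIN(total) > (SELECT AVG(total) FROM orders)

Result:
(no rows)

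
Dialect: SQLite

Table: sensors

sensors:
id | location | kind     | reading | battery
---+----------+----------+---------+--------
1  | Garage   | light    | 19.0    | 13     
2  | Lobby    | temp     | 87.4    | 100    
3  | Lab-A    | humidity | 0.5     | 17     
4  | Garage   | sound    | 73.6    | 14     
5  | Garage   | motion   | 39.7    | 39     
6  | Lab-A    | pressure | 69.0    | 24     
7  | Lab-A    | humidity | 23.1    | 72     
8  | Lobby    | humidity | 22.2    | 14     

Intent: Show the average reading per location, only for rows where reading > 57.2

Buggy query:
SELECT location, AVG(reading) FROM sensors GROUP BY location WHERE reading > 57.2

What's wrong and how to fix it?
Bug: Row-level WHERE must come before GROUP BY in the clause order

Fix: Move the WHERE clause before GROUP BY

Corrected query:
SELECT location, AVG(reading) FROM sensors WHERE reading > 57.2 GROUP BY location

Result:
location | AVG(reading)
---------+-------------
Garage   | 73.6        
Lab-A    | 69          
Lobby    | 87.4        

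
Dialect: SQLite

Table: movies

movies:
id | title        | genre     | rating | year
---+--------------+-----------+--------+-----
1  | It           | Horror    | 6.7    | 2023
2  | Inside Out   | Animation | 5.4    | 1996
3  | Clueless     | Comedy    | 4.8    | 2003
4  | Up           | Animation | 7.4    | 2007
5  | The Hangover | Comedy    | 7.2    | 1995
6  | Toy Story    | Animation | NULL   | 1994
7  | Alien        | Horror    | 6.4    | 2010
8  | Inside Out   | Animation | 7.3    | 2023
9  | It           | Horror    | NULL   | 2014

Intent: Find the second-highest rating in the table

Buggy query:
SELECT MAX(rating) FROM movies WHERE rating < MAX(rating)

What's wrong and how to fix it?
Bug: MAX(rating) on the right of the comparison is an aggregate-in-WHERE error

Fix: Put the inner MAX in a scalar subquery

Corrected query:
SELECT MAX(rating) FROM movies WHERE rating < (SELECT MAX(rating) FROM movies)

Result:
MAX(rating)
-----------
7.3        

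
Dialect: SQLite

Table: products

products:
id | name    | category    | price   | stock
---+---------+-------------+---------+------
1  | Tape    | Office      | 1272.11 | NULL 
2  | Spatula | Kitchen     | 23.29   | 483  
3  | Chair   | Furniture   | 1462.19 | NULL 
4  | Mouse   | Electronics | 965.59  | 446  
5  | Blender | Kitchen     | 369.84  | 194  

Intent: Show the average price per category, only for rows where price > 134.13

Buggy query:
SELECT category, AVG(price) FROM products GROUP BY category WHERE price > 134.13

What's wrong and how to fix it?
Bug: WHERE cannot follow GROUP BY

Fix: Place WHERE between FROM and GROUP BY

Corrected query:
SELECT category, AVG(price) FROM products WHERE price > 134.13 GROUP BY category

Result:
category    | AVG(price)
------------+-----------
Electronics | 965.59    
Furniture   | 1462.19   
Kitchen     | 369.84    
Office      | 1272.11   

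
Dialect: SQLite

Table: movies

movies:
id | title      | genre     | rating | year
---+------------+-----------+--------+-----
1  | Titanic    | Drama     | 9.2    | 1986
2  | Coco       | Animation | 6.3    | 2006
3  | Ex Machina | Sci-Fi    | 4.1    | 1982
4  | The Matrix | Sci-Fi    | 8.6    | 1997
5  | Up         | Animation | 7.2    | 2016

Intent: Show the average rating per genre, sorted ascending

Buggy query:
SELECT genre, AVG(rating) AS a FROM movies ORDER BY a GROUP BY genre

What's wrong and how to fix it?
Bug: GROUP BY must precede ORDER BY

Fix: Move ORDER BY to the end, after GROUP BY

Corrected query:
SELECT genre, AVG(rating) AS a FROM movies GROUP BY genre ORDER BY a

Result:
genre     | a   
----------+-----
Sci-Fi    | 6.35
Animation | 6.75
Drama     | 9.2 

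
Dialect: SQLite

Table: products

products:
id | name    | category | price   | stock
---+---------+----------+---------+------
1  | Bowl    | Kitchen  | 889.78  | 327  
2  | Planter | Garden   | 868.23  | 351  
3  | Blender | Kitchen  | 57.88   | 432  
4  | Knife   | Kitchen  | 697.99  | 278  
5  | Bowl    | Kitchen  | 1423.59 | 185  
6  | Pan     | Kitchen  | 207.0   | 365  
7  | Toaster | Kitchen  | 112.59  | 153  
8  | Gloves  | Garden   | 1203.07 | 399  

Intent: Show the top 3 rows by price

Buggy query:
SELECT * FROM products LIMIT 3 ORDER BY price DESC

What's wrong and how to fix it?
Bug: LIMIT must come after ORDER BY

Fix: Sort with ORDER BY, then apply LIMIT

Corrected query:
SELECT * FROM products ORDER BY price DESC LIMIT 3

Result:
id | name   | category | price   | stock
---+--------+----------+---------+------
5  | Bowl   | Kitchen  | 1423.59 | 185  
8  | Gloves | Garden   | 1203.07 | 399  
1  | Bowl   | Kitchen  | 889.78  | 327  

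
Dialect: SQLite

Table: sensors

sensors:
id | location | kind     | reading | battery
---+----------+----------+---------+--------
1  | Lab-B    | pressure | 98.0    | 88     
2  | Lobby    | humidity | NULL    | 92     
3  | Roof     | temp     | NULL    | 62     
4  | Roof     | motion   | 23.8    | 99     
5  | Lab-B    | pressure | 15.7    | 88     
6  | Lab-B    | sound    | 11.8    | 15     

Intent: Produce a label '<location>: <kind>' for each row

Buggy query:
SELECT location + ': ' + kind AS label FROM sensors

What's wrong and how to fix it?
Bug: '+' is numeric addition; on text columns SQLite converts them to 0 instead of concatenating

Fix: Use the || operator for string concatenation

Corrected query:
SELECT location || ': ' || kind AS label FROM sensors

Result:
label          
---------------
Lab-B: pressure
Lobby: humidity
Roof: temp     
Roof: motion   
Lab-B: pressure
Lab-B: sound   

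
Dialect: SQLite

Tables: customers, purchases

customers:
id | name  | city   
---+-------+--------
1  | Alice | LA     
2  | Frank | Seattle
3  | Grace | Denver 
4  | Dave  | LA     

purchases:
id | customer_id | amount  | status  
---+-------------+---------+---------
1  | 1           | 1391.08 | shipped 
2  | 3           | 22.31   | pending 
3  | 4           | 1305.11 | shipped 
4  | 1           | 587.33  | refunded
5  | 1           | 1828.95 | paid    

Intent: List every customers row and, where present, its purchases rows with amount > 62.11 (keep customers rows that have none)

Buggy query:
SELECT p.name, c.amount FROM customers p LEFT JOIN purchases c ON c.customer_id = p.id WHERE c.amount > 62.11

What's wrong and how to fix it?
Bug: Filtering c.amount in WHERE discards the NULL rows produced by LEFT JOIN, turning it into an inner join

Fix: Put 'c.amount > 62.11' in the JOIN's ON clause instead of WHERE

Corrected query:
SELECT p.name, c.amount FROM customers p LEFT JOIN purchases c ON c.customer_id = p.id AND c.amount > 62.11

Result:
name  | amount 
------+--------
Alice | 587.33 
Alice | 1391.08
Alice | 1828.95
Frank | NULL   
Grace | NULL   
Dave  | 1305.11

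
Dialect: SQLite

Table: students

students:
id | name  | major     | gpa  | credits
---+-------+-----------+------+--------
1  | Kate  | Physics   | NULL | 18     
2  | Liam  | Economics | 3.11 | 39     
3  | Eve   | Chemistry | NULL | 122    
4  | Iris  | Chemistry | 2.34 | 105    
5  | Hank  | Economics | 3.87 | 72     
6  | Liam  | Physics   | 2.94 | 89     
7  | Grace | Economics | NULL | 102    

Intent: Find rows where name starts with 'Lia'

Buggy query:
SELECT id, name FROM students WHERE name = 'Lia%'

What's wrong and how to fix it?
Bug: Wildcards only work with LIKE; '=' treats '%' as a literal character

Fix: Use LIKE for wildcard pattern matching

Corrected query:
SELECT id, name FROM students WHERE name LIKE 'Lia%'

Result:
id | name
---+-----
2  | Liam
6  | Liam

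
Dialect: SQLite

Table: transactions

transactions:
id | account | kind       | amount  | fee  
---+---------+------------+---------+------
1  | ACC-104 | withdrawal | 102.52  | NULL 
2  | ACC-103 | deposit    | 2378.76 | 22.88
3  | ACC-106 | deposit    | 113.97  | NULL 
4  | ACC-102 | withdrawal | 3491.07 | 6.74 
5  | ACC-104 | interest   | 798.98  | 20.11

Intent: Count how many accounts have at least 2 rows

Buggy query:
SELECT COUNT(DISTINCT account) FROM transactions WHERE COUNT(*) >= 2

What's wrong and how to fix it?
Bug: WHERE filters individual rows, not groups, so a group-level COUNT is invalid there

Fix: Use a subquery that GROUPs and filters with HAVING, then count its rows

Corrected query:
SELECT COUNT(*) FROM (SELECT account FROM transactions GROUP BY account HAVING COUNT(*) >= 2)

Result:
COUNT(*)
--------
1       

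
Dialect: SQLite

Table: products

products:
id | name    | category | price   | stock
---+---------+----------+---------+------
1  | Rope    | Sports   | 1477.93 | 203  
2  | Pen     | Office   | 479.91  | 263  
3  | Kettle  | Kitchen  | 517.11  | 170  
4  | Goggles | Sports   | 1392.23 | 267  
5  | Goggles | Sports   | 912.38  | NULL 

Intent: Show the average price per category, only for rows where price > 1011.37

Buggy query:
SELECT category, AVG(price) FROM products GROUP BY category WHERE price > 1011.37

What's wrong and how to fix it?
Bug: WHERE cannot follow GROUP BY

Fix: Place WHERE between FROM and GROUP BY

Corrected query:
SELECT category, AVG(price) FROM products WHERE price > 1011.37 GROUP BY category

Result:
category | AVG(price)
---------+-----------
Sports   | 1435.08   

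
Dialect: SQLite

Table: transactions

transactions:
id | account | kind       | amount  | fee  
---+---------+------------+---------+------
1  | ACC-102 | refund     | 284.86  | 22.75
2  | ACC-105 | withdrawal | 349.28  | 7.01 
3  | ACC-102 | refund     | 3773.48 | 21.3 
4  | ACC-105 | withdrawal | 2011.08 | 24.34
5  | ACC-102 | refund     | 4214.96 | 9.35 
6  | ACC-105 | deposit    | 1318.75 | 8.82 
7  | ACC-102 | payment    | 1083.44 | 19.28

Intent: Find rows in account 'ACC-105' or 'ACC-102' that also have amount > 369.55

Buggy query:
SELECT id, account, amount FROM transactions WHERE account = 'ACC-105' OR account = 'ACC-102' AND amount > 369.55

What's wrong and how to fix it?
Bug: Without parentheses, AND is evaluated before OR, so the amount filter only applies to the 'ACC-102' branch

Fix: Group the OR with parentheses (or use IN), then AND the threshold

Corrected query:
SELECT id, account, amount FROM transactions WHERE (account = 'ACC-105' OR account = 'ACC-102') AND amount > 369.55

Result:
id | account | amount 
---+---------+--------
3  | ACC-102 | 3773.48
4  | ACC-105 | 2011.08
5  | ACC-102 | 4214.96
6  | ACC-105 | 1318.75
7  | ACC-102 | 1083.44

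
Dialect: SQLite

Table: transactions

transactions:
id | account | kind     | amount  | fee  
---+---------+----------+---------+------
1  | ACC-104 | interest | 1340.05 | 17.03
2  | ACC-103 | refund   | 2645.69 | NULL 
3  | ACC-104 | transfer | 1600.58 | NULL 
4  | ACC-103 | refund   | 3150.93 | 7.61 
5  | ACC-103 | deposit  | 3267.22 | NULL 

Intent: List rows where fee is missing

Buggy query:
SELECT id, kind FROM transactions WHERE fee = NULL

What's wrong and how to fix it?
Bug: '= NULL' is always unknown in SQL three-valued logic, so no rows match

Fix: Replace '= NULL' with 'IS NULL'

Corrected query:
SELECT id, kind FROM transactions WHERE fee IS NULL

Result:
id | kind    
---+---------
2  | refund  
3  | transfer
5  | deposit 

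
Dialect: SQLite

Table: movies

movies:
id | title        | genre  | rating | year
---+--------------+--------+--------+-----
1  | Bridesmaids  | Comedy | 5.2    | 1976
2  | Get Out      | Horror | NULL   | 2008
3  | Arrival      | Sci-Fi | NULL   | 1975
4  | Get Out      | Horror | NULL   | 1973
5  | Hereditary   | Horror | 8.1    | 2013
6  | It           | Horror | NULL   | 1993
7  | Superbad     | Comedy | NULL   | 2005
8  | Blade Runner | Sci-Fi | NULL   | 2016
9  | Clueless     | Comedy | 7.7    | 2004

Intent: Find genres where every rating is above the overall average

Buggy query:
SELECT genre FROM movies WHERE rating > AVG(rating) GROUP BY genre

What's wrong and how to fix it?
Bug: AVG() is an aggregate; it can't sit directly in WHERE

Fix: Compute the overall average in a scalar subquery and compare each group's MIN against it in HAVING

Corrected query:
SELECT genre FROM movies GROUP BY genre HAVING MIN(rating) > (SELECT AVG(rating) FROM movies)

Result:
genre 
------
Horror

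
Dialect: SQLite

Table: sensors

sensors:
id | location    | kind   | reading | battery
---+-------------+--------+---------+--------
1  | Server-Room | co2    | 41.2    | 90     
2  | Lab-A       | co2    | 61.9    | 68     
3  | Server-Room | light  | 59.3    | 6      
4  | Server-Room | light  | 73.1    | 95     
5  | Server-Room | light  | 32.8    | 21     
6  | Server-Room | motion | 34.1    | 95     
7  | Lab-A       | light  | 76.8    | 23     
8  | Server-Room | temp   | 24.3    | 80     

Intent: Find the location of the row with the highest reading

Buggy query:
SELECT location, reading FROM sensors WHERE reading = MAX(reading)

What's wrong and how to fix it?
Bug: MAX(reading) is an aggregate and cannot be used directly in WHERE

Fix: Wrap MAX in a scalar subquery so WHERE compares against a single value

Corrected query:
SELECT location, reading FROM sensors WHERE reading = (SELECT MAX(reading) FROM sensors)

Result:
location | reading
---------+--------
Lab-A    | 76.8   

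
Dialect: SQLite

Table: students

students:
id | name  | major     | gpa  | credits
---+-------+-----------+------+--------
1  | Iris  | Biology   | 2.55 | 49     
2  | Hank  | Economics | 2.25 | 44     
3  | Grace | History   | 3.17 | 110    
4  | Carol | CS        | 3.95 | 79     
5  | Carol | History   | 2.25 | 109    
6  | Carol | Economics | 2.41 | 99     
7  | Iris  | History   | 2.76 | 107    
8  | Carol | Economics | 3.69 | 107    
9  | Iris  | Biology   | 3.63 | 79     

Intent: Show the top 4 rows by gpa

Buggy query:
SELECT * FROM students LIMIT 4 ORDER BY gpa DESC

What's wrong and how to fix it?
Bug: ORDER BY cannot follow LIMIT; LIMIT is the final clause

Fix: Swap the clauses: ORDER BY first, then LIMIT

Corrected query:
SELECT * FROM students ORDER BY gpa DESC LIMIT 4

Result:
id | name  | major     | gpa  | credits
---+-------+-----------+------+--------
4  | Carol | CS        | 3.95 | 79     
8  | Carol | Economics | 3.69 | 107    
9  | Iris  | Biology   | 3.63 | 79     
3  | Grace | History   | 3.17 | 110    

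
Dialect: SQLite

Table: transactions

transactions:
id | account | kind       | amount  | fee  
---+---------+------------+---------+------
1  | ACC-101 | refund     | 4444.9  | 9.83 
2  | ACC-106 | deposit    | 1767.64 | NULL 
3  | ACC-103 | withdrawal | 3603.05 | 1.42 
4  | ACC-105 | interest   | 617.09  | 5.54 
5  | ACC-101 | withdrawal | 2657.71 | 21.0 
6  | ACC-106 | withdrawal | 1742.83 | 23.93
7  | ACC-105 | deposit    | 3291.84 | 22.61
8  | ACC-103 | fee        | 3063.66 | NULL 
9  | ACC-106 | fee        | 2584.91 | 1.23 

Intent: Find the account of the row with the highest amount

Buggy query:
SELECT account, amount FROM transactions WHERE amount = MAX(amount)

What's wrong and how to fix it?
Bug: WHERE is evaluated per row; an aggregate over the whole table isn't defined there

Fix: Use a subquery: WHERE amount = (SELECT MAX(amount) FROM transactions)

Corrected query:
SELECT account, amount FROM transactions WHERE amount = (SELECT MAX(amount) FROM transactions)

Result:
account | amount
--------+-------
ACC-101 | 4444.9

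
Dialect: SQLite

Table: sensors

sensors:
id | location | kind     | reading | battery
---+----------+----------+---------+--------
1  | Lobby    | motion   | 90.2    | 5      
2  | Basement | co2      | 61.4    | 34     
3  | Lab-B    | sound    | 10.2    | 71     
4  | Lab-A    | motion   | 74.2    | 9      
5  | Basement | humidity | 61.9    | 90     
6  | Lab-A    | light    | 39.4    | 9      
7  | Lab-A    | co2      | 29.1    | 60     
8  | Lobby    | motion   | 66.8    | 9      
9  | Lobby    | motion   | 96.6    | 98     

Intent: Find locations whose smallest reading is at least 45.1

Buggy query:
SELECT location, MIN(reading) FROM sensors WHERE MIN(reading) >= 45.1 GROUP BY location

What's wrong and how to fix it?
Bug: MIN() in WHERE is a misuse of aggregate

Fix: Use HAVING for the per-group MIN condition

Corrected query:
SELECT location, MIN(reading) FROM sensors GROUP BY location HAVING MIN(reading) >= 45.1

Result:
location | MIN(reading)
---------+-------------
Basement | 61.4        
Lobby    | 66.8        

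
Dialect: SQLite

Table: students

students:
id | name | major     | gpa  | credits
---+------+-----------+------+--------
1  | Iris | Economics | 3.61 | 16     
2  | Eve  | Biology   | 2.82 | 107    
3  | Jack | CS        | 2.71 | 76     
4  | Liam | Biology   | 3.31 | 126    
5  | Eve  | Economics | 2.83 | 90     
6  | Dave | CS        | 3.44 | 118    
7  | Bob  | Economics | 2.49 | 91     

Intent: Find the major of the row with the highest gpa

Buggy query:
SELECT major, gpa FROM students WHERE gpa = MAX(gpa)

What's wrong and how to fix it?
Bug: WHERE is evaluated per row; an aggregate over the whole table isn't defined there

Fix: Use a subquery: WHERE gpa = (SELECT MAX(gpa) FROM students)

Corrected query:
SELECT major, gpa FROM students WHERE gpa = (SELECT MAX(gpa) FROM students)

Result:
major     | gpa 
----------+-----
Economics | 3.61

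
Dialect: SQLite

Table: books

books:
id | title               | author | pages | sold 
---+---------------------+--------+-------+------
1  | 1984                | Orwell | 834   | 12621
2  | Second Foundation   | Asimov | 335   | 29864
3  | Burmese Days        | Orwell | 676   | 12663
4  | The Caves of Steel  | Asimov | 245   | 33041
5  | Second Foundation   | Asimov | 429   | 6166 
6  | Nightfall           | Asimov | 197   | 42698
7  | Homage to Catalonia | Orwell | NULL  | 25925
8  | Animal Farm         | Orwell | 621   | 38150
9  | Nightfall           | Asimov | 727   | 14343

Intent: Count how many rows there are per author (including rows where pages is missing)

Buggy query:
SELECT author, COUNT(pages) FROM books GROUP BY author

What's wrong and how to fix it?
Bug: COUNT(pages) skips NULLs, so groups with missing pages are undercounted

Fix: Replace COUNT(pages) with COUNT(*)

Corrected query:
SELECT author, COUNT(*) FROM books GROUP BY author

Result:
author | COUNT(*)
-------+---------
Asimov | 5       
Orwell | 4       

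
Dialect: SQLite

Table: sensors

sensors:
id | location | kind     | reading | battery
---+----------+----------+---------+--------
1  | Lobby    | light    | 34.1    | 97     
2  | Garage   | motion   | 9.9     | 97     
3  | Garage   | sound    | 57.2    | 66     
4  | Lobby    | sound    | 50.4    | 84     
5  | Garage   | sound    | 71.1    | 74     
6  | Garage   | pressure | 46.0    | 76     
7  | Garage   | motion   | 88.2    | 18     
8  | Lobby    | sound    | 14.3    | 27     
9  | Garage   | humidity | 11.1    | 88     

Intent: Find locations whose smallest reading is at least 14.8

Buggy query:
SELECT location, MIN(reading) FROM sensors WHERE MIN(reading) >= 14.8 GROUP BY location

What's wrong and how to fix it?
Bug: MIN() in WHERE is a misuse of aggregate

Fix: Replace WHERE with HAVING after the GROUP BY

Corrected query:
SELECT location, MIN(reading) FROM sensors GROUP BY location HAVING MIN(reading) >= 14.8

Result:
(no rows)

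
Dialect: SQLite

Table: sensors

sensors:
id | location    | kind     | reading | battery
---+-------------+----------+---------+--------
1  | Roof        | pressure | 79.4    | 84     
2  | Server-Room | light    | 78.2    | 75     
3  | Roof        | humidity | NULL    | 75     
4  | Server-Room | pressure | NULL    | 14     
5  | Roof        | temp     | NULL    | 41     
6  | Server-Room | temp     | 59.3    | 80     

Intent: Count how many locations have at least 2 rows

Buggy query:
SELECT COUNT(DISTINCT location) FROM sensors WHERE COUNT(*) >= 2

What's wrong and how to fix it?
Bug: WHERE filters individual rows, not groups, so a group-level COUNT is invalid there

Fix: Use a subquery that GROUPs and filters with HAVING, then count its rows

Corrected query:
SELECT COUNT(*) FROM (SELECT location FROM sensors GROUP BY location HAVING COUNT(*) >= 2)

Result:
COUNT(*)
--------
2       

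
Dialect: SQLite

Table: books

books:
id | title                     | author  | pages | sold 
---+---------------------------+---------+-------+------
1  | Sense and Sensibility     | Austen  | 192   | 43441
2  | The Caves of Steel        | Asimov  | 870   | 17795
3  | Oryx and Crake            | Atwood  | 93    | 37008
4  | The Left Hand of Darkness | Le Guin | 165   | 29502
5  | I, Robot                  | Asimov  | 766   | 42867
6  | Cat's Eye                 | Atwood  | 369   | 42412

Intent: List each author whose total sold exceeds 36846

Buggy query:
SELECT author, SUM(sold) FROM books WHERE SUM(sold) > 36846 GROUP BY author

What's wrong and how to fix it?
Bug: WHERE runs before GROUP BY, so aggregates aren't available there

Fix: Move the aggregate condition to a HAVING clause

Corrected query:
SELECT author, SUM(sold) FROM books GROUP BY author HAVING SUM(sold) > 36846

Result:
author | SUM(sold)
-------+----------
Asimov | 60662    
Atwood | 79420    
Austen | 43441    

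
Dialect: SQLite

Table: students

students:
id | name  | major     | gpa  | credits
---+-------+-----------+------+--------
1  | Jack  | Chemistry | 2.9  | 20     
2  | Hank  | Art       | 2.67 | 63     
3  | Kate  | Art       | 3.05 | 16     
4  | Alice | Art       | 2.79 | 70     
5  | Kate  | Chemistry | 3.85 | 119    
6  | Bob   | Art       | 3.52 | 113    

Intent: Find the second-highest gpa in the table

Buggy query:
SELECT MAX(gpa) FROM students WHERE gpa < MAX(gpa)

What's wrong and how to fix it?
Bug: MAX(gpa) on the right of the comparison is an aggregate-in-WHERE error

Fix: Compute the overall MAX in a subquery, then take MAX of rows below it

Corrected query:
SELECT MAX(gpa) FROM students WHERE gpa < (SELECT MAX(gpa) FROM students)

Result:
MAX(gpa)
--------
3.52    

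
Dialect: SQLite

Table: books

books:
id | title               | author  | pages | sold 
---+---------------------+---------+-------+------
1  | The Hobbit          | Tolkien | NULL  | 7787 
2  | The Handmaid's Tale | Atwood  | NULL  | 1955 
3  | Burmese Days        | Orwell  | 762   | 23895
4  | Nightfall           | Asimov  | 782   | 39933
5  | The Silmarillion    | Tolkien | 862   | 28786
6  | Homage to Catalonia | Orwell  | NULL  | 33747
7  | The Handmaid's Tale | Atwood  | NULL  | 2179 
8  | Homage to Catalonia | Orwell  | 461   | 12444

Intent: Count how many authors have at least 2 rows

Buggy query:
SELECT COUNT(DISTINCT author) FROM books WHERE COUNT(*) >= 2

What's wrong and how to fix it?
Bug: WHERE filters individual rows, not groups, so a group-level COUNT is invalid there

Fix: Group first with HAVING COUNT(*) >= 2, then COUNT the resulting groups

Corrected query:
SELECT COUNT(*) FROM (SELECT author FROM books GROUP BY author HAVING COUNT(*) >= 2)

Result:
COUNT(*)
--------
3       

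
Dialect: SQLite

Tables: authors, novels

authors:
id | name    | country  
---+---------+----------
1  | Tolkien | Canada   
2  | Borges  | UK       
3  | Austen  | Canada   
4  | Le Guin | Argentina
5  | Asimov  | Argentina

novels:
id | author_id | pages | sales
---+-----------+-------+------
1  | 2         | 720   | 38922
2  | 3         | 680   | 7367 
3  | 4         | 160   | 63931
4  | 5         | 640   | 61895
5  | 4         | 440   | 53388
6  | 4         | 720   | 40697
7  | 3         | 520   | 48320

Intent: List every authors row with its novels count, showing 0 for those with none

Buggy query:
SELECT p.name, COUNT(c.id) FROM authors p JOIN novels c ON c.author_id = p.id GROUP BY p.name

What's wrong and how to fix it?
Bug: INNER JOIN drops authors rows that have no matching novels rows

Fix: Use LEFT JOIN so parents without children still appear (COUNT(c.id) gives 0)

Corrected query:
SELECT p.name, COUNT(c.id) FROM authors p LEFT JOIN novels c ON c.author_id = p.id GROUP BY p.name

Result:
name    | COUNT(c.id)
--------+------------
Asimov  | 1          
Austen  | 2          
Borges  | 1          
Le Guin | 3          
Tolkien | 0          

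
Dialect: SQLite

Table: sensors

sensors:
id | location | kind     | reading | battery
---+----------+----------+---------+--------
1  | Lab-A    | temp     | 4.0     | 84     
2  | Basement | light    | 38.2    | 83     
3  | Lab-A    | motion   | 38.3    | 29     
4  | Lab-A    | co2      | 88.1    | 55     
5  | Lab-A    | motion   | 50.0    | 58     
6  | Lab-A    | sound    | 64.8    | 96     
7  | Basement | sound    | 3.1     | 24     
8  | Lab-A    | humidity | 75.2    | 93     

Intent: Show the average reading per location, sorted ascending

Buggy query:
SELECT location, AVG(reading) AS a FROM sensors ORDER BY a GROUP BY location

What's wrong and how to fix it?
Bug: GROUP BY must precede ORDER BY

Fix: Move ORDER BY to the end, after GROUP BY

Corrected query:
SELECT location, AVG(reading) AS a FROM sensors GROUP BY location ORDER BY a

Result:
location | a    
---------+------
Basement | 20.65
Lab-A    | 53.4 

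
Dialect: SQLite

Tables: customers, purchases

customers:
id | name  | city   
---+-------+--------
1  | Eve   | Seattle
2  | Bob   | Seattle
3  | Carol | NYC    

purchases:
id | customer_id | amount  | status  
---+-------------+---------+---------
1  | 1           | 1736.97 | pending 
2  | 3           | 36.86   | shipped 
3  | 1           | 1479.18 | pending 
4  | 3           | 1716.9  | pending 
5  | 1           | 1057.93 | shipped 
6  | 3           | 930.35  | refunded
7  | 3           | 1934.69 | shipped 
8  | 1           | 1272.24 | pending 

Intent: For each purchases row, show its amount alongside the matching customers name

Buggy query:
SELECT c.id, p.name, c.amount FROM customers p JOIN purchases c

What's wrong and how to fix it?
Bug: Missing join condition: each purchases row is matched to all customers rows instead of just its own

Fix: Add ON c.customer_id = p.id to the JOIN

Corrected query:
SELECT c.id, p.name, c.amount FROM customers p JOIN purchases c ON c.customer_id = p.id

Result:
id | name  | amount 
---+-------+--------
1  | Eve   | 1736.97
2  | Carol | 36.86  
3  | Eve   | 1479.18
4  | Carol | 1716.9 
5  | Eve   | 1057.93
6  | Carol | 930.35 
7  | Carol | 1934.69
8  | Eve   | 1272.24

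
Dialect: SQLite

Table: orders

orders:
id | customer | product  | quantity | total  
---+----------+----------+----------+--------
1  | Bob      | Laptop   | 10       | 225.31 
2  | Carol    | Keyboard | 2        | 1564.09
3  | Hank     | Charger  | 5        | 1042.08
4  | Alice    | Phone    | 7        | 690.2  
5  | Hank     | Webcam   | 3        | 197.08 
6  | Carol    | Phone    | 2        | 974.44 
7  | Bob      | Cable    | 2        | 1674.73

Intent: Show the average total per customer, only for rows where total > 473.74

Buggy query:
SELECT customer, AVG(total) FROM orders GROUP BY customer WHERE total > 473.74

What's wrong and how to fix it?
Bug: Row-level WHERE must come before GROUP BY in the clause order

Fix: Place WHERE between FROM and GROUP BY

Corrected query:
SELECT customer, AVG(total) FROM orders WHERE total > 473.74 GROUP BY customer

Result:
customer | AVG(total)
---------+-----------
Alice    | 690.2     
Bob      | 1674.73   
Carol    | 1269.265  
Hank     | 1042.08   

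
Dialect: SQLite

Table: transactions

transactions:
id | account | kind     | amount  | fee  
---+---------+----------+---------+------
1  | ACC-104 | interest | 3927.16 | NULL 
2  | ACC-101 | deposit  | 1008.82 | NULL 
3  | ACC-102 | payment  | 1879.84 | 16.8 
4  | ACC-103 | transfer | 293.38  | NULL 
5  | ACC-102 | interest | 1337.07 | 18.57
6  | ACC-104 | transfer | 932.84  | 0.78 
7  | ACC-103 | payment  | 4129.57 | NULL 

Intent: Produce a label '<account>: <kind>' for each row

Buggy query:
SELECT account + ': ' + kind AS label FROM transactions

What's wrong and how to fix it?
Bug: '+' is numeric addition; on text columns SQLite converts them to 0 instead of concatenating

Fix: Use the || operator for string concatenation

Corrected query:
SELECT account || ': ' || kind AS label FROM transactions

Result:
label            
-----------------
ACC-104: interest
ACC-101: deposit 
ACC-102: payment 
ACC-103: transfer
ACC-102: interest
ACC-104: transfer
ACC-103: payment 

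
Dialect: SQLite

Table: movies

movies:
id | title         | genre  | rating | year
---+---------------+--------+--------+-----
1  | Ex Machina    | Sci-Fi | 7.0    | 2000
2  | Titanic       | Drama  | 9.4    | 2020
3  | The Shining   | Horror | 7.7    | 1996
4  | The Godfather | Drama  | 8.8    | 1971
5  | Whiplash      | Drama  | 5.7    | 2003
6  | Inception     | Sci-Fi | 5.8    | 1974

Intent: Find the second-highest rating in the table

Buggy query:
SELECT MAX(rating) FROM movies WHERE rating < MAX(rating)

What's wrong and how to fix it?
Bug: MAX(rating) on the right of the comparison is an aggregate-in-WHERE error

Fix: Compute the overall MAX in a subquery, then take MAX of rows below it

Corrected query:
SELECT MAX(rating) FROM movies WHERE rating < (SELECT MAX(rating) FROM movies)

Result:
MAX(rating)
-----------
8.8        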